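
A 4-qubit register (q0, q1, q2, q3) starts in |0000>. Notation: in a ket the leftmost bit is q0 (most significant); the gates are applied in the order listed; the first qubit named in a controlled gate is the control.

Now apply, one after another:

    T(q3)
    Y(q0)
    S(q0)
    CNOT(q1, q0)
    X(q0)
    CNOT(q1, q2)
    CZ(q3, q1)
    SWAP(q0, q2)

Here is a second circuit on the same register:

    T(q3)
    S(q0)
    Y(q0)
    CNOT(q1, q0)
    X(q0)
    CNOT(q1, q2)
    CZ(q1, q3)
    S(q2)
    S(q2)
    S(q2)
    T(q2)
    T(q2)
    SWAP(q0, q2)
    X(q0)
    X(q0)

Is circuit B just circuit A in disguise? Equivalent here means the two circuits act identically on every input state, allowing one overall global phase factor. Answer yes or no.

No, they are not equivalent — no single phase factor reconciles the two unitaries.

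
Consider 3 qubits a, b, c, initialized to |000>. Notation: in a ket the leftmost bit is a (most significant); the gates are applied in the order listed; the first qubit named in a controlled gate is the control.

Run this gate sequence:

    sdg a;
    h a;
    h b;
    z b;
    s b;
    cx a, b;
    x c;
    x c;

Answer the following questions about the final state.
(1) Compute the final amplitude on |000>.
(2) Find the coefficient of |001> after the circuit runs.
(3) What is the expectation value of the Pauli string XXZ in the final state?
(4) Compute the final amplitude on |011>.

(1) |000> carries amplitude 1/2 in the final state.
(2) |001> carries amplitude 0 in the final state.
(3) In the final state, XXZ has expectation 1.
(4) The final state's coefficient on |011> equals 0.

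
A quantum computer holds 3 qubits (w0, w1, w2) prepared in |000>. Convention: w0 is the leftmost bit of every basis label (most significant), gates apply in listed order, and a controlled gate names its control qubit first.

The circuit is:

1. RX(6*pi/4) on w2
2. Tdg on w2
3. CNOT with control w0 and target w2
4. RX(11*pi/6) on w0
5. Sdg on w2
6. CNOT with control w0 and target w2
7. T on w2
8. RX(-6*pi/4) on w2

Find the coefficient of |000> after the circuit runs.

The amplitude on |000> is -(1 - I)*(sqrt(2) + sqrt(6))/8.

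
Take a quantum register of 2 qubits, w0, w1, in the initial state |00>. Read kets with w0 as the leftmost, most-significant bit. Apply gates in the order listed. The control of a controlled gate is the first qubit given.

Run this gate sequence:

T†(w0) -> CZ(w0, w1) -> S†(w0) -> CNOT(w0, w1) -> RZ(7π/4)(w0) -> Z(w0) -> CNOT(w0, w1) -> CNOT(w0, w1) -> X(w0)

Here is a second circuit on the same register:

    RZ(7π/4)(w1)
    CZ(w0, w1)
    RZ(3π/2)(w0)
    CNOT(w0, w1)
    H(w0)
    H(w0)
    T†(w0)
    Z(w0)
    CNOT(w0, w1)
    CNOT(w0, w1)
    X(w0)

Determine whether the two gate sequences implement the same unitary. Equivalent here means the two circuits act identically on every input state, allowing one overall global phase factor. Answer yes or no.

No, they are not equivalent — no single phase factor reconciles the two unitaries.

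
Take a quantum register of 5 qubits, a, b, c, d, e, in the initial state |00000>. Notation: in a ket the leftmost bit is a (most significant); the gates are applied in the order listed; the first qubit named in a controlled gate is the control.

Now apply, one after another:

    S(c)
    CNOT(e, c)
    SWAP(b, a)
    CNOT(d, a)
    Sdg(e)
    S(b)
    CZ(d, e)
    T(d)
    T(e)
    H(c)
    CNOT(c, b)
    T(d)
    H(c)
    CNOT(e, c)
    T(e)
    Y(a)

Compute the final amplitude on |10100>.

|10100> carries amplitude I/2 in the final state.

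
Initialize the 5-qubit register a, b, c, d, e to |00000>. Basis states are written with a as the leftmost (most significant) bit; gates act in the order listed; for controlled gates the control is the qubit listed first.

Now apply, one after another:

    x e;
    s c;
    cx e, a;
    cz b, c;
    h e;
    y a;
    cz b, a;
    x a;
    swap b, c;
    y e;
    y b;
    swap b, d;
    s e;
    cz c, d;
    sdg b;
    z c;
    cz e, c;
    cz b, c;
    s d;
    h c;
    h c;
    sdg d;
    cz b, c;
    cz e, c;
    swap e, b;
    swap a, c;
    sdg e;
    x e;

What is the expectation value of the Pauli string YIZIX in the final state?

The expectation value of YIZIX is 0. Key observation: gates 17-24 undo each other exactly, leaving only the rest of the circuit to track.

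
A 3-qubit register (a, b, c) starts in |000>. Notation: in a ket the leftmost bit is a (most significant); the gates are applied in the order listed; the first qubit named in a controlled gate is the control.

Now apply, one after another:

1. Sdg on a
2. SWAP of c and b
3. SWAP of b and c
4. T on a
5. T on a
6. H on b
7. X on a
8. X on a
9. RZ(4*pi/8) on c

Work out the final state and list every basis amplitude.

After the circuit, the state carries amplitude -sqrt(2)*exp(3*I*pi/4)/2 on |000>, -sqrt(2)*exp(3*I*pi/4)/2 on |010>, and 0 on every other basis state. Key observation: steps 7-8 multiply out to the identity, so the circuit reduces to the remaining gates.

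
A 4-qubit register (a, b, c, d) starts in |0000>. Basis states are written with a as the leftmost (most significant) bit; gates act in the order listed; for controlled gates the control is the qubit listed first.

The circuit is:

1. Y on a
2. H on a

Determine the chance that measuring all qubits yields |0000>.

A full measurement returns |0000> with probability 1/2.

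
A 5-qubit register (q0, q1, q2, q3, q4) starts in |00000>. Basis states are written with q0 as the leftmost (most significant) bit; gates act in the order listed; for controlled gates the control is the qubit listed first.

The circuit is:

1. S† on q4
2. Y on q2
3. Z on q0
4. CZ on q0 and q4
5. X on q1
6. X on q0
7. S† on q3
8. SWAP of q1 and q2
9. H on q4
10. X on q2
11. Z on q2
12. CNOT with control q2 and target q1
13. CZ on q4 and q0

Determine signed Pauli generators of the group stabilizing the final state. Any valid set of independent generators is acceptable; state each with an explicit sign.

One valid set of independent stabilizer generators is -IIIIX, -ZIIII, -IZIII, +IIZII, +IIIZI (any independent generating set of the same group is equally correct).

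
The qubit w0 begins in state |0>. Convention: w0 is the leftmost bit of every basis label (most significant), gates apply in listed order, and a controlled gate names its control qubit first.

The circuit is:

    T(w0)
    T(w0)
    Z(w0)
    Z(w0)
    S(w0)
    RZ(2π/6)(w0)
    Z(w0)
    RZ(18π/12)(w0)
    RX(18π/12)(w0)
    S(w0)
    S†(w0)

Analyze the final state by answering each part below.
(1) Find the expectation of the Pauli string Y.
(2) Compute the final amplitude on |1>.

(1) The observable Y averages to 1.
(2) |1> carries amplitude sqrt(2)*exp(7*I*pi/12)/2 in the final state.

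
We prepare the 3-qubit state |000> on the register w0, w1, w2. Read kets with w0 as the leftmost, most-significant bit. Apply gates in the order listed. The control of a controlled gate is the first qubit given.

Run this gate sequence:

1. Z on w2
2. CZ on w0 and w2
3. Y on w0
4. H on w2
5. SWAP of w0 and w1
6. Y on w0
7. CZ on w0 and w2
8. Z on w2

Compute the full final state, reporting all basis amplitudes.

After the circuit, the state carries amplitude -sqrt(2)/2 on |110>, -sqrt(2)/2 on |111>, and 0 on every other basis state.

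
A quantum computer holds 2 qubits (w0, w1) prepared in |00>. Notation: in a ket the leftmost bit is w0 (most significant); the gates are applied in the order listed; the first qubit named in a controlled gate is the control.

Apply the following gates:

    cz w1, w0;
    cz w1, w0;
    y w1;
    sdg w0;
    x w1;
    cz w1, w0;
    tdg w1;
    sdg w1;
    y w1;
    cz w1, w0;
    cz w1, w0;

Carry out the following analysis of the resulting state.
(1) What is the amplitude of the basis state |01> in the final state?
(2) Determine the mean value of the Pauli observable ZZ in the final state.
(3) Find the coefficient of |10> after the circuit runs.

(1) The amplitude on |01> is -1.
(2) In the final state, ZZ has expectation -1.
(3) The final state's coefficient on |10> equals 0.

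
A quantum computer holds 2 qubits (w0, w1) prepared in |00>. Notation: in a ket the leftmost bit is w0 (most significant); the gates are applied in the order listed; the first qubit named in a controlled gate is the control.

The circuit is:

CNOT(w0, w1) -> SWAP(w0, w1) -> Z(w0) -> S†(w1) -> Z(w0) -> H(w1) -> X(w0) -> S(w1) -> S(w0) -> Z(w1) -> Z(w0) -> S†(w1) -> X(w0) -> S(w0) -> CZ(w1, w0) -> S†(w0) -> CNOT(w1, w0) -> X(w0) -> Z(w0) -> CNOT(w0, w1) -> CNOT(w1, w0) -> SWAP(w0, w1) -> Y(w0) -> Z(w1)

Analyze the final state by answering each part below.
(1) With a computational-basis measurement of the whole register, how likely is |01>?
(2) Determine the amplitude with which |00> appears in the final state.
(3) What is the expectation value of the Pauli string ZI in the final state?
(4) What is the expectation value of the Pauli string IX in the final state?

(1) A full measurement returns |01> with probability 1/2.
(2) |00> carries amplitude sqrt(2)/2 in the final state.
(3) The expectation value of ZI is 1.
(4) The expectation value of IX is -1.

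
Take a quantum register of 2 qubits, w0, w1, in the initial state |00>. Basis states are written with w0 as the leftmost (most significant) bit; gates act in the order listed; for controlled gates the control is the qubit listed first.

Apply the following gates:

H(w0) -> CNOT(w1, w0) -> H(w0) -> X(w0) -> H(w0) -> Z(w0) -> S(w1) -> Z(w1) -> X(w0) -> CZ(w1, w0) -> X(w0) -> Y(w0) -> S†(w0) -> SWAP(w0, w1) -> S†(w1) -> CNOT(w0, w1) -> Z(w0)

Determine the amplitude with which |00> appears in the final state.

The amplitude on |00> is -sqrt(2)*I/2. Key observation: gates 3-6 undo each other exactly, leaving only the rest of the circuit to track.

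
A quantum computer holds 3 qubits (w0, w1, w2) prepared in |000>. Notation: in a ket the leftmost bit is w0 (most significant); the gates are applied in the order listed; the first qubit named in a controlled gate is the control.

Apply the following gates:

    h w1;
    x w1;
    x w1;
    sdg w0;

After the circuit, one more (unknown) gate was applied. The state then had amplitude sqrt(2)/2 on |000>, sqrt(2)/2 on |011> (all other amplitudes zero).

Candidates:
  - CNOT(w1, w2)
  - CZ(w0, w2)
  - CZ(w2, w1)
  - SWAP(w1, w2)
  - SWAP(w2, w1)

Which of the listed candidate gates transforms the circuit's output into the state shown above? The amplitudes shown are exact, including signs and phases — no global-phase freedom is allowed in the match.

The unique candidate consistent with the amplitudes is CNOT(w1, w2).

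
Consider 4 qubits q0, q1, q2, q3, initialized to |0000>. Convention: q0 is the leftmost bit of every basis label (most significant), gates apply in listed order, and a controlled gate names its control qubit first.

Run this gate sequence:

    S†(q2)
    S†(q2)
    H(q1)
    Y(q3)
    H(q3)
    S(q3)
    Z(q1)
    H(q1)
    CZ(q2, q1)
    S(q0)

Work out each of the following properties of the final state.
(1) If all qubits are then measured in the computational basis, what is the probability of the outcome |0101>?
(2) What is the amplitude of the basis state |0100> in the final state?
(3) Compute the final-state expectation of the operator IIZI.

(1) The probability of measuring |0101> is 1/2.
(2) The amplitude on |0100> is sqrt(2)*I/2.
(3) The expectation value of IIZI is 1.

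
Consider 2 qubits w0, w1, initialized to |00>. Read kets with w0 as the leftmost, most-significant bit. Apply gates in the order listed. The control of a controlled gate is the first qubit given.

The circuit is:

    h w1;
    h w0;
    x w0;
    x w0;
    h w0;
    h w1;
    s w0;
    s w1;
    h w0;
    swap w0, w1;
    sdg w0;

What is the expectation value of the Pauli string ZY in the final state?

The observable ZY averages to 0. Key observation: gates 1-6 undo each other exactly, leaving only the rest of the circuit to track.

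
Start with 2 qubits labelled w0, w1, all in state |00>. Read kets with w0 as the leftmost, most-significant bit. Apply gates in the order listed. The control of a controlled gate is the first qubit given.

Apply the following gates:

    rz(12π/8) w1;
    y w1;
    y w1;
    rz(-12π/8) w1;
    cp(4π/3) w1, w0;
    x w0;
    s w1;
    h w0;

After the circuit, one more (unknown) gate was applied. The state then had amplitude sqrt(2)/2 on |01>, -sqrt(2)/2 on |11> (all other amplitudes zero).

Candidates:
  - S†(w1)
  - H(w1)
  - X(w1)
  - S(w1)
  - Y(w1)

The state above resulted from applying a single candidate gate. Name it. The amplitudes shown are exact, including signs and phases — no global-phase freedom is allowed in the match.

The unique candidate consistent with the amplitudes is X(w1).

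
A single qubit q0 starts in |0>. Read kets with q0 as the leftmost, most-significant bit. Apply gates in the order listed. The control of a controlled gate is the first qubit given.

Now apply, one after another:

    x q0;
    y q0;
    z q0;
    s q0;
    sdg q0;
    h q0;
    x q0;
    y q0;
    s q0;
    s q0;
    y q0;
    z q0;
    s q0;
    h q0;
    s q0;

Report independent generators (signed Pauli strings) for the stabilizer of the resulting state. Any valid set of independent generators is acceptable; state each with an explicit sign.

One valid set of independent stabilizer generators is +X (any independent generating set of the same group is equally correct).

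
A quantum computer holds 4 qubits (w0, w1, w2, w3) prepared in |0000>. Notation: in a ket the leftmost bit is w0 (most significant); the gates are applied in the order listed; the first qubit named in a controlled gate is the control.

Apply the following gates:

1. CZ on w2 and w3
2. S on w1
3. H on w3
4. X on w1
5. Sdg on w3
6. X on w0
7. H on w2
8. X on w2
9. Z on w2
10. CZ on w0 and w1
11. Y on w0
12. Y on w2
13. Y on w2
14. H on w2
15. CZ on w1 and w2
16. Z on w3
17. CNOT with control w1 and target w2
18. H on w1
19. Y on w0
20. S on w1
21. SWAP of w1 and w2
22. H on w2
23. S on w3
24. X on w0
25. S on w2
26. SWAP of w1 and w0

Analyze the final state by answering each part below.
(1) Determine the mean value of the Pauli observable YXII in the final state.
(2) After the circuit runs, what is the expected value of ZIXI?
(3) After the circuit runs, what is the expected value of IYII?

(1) The expectation value of YXII is 0.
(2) In the final state, ZIXI has expectation -1.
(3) In the final state, IYII has expectation 0.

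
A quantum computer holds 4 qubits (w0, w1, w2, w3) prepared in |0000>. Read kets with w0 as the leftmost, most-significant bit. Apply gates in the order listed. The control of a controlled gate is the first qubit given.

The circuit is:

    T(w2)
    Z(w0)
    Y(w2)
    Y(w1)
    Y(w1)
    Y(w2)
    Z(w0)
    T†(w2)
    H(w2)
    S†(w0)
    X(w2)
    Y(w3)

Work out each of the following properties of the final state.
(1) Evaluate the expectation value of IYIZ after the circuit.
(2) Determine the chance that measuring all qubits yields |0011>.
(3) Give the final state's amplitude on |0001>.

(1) The observable IYIZ averages to 0.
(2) Outcome |0011> occurs with probability 1/2.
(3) The final state's coefficient on |0001> equals sqrt(2)*I/2.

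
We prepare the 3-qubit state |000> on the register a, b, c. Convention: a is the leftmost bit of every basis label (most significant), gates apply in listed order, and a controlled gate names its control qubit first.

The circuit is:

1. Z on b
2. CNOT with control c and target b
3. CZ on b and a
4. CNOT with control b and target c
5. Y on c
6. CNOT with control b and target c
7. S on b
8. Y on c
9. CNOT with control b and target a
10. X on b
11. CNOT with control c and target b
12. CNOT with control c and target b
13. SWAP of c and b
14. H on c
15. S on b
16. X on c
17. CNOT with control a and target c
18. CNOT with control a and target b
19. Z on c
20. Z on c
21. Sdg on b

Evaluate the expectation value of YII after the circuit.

The expectation value of YII is 0.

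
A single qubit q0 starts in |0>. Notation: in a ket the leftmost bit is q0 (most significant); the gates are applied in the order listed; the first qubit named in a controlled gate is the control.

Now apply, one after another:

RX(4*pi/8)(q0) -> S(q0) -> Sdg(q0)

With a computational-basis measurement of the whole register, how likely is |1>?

Outcome |1> occurs with probability 1/2.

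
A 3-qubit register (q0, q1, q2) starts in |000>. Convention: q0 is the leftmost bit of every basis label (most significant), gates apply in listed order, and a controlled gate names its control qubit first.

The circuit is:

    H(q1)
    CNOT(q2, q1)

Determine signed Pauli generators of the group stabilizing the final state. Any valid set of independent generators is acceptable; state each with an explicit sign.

The stabilizer group can be generated by +IXI, +ZII, +IIZ, among other valid generating sets.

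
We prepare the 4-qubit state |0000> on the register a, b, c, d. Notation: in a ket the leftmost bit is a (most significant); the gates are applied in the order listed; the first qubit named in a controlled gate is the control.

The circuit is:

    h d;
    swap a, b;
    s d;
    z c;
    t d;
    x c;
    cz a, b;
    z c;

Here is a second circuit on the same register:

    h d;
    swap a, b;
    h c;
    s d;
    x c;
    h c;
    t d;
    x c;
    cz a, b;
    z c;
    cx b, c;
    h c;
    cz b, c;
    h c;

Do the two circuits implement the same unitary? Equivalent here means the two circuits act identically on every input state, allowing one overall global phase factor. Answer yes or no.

Yes — the two circuits implement the same unitary up to a global phase.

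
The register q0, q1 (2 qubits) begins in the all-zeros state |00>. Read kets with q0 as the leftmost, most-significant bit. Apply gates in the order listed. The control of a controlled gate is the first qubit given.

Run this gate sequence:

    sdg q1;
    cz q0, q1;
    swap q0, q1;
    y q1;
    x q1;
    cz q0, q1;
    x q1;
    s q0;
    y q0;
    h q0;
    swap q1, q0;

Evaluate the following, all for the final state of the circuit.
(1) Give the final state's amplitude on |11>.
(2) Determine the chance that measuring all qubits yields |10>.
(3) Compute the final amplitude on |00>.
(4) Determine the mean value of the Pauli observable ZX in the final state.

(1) The final state's coefficient on |11> equals sqrt(2)/2.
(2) The probability of measuring |10> is 1/2.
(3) The amplitude on |00> is 0.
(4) The expectation value of ZX is 1.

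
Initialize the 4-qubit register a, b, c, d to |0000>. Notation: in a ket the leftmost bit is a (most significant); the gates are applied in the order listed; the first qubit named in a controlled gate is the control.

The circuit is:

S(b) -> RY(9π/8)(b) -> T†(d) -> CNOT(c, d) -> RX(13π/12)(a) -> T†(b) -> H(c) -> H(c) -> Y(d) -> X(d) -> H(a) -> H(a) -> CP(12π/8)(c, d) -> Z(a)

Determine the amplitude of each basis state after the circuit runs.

The final amplitudes are -sqrt(3)*I*sqrt(1/2 - sqrt(2)/4)*cos(7*pi/16)/2 + I*sqrt(sqrt(2)/4 + 1/2)*cos(7*pi/16)/2 on |0000>, -I*sqrt(sqrt(2)/4 + 1/2)*exp(-I*pi/4)*sin(7*pi/16)/2 + sqrt(3)*I*sqrt(1/2 - sqrt(2)/4)*exp(-I*pi/4)*sin(7*pi/16)/2 on |0100>, sqrt(1/2 - sqrt(2)/4)*cos(7*pi/16)/2 + sqrt(3)*sqrt(sqrt(2)/4 + 1/2)*cos(7*pi/16)/2 on |1000>, -sqrt(1/2 - sqrt(2)/4)*exp(-I*pi/4)*sin(7*pi/16)/2 - sqrt(3)*sqrt(sqrt(2)/4 + 1/2)*exp(-I*pi/4)*sin(7*pi/16)/2 on |1100>, and 0 on every other basis state. Key observation: steps 11-12 multiply out to the identity, so the circuit reduces to the remaining gates.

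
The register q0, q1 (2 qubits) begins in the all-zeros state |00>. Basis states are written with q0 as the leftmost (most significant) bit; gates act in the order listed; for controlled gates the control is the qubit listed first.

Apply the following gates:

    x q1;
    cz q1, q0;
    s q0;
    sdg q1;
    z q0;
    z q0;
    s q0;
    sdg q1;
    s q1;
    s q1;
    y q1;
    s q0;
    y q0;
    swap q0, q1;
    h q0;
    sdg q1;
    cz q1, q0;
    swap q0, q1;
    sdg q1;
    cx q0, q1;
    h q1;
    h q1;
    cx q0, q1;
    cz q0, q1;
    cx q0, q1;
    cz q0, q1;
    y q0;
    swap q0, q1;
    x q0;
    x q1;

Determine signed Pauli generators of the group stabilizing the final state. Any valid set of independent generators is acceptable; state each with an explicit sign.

One valid set of independent stabilizer generators is +YI, -IZ (any independent generating set of the same group is equally correct). Key observation: steps 20-23 multiply out to the identity, so the circuit reduces to the remaining gates.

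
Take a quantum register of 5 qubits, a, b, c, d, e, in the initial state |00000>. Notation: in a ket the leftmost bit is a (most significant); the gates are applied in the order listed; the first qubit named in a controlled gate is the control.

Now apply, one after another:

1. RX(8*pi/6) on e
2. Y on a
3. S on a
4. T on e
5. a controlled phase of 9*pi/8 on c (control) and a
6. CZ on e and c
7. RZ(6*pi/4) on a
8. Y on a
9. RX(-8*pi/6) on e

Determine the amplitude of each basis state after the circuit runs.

The resulting statevector has amplitude -3*I/4 - exp(I*pi/4)/4 on |00000>, sqrt(3)*(1 + exp(3*I*pi/4))/4 on |00001>, and 0 on every other basis state.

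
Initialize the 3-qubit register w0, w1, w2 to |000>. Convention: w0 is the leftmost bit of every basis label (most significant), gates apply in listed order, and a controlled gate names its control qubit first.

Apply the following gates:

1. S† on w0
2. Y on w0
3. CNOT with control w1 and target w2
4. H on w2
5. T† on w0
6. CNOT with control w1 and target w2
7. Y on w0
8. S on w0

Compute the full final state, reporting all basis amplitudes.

The resulting statevector has amplitude -sqrt(2)*exp(3*I*pi/4)/2 on |000>, -sqrt(2)*exp(3*I*pi/4)/2 on |001>, and 0 on every other basis state.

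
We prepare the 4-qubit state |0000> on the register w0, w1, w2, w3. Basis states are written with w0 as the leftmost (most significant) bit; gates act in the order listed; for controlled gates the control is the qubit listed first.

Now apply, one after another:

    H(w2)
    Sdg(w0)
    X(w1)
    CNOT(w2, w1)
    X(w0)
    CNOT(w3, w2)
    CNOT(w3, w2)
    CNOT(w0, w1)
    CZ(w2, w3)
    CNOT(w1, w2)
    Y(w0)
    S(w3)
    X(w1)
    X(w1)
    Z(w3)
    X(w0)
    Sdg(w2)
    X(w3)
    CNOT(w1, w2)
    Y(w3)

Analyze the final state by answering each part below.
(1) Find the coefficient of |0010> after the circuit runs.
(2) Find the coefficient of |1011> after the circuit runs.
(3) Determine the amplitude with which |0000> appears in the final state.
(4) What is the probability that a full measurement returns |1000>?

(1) |0010> carries amplitude 0 in the final state. Key observation: the block from step 6 through step 7 cancels to the identity and can be dropped.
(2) The amplitude on |1011> is 0.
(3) |0000> carries amplitude 0 in the final state.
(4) The probability of measuring |1000> is 1/2.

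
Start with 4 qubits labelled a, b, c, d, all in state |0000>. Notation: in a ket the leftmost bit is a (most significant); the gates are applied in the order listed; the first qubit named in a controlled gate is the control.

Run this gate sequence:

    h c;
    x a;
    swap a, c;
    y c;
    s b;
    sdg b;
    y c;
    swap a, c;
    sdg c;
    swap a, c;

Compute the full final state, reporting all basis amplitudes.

The final amplitudes are sqrt(2)/2 on |0010>, -sqrt(2)*I/2 on |1010>, and 0 on every other basis state.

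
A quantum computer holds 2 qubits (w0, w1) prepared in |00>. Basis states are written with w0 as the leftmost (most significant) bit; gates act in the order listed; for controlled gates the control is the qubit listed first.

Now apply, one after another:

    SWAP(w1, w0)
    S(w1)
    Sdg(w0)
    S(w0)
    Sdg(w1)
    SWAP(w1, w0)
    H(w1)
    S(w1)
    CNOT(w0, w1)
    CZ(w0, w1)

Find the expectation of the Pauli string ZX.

The expectation value of ZX is 0. Key observation: gates 1-6 undo each other exactly, leaving only the rest of the circuit to track.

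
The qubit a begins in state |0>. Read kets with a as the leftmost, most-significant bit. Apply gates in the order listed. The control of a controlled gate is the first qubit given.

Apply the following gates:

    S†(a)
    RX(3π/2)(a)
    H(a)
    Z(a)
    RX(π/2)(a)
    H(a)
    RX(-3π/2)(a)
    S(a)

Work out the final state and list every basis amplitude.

The final amplitudes are sqrt(2)/2 on |0>, sqrt(2)*I/2 on |1>.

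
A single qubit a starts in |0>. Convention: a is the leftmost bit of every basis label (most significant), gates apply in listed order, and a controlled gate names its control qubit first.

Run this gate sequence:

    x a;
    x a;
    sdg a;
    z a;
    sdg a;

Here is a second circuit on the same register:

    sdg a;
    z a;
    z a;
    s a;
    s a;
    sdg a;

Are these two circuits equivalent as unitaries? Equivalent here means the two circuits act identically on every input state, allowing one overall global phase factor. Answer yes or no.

Yes: on every input state the two circuits agree up to one overall phase factor.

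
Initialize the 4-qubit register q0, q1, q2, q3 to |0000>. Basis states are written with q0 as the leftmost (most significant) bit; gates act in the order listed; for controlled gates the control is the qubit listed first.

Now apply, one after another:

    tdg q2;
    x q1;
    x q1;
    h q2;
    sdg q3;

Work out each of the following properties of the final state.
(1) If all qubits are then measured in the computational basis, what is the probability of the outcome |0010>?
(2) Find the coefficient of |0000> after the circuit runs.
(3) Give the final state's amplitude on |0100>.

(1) Outcome |0010> occurs with probability 1/2. Key observation: the block from step 2 through step 3 cancels to the identity and can be dropped.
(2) The amplitude on |0000> is sqrt(2)/2.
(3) The final state's coefficient on |0100> equals 0.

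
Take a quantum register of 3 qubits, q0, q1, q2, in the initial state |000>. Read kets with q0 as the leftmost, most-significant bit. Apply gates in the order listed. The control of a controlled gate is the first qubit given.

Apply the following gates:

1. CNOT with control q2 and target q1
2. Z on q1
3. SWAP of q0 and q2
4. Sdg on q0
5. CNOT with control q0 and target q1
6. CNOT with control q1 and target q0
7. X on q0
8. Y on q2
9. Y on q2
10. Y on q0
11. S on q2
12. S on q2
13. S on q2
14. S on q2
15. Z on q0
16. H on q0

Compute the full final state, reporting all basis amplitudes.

The final amplitudes are -sqrt(2)*I/2 on |000>, -sqrt(2)*I/2 on |100>, and 0 on every other basis state. Key observation: gates 11-14 undo each other exactly, leaving only the rest of the circuit to track.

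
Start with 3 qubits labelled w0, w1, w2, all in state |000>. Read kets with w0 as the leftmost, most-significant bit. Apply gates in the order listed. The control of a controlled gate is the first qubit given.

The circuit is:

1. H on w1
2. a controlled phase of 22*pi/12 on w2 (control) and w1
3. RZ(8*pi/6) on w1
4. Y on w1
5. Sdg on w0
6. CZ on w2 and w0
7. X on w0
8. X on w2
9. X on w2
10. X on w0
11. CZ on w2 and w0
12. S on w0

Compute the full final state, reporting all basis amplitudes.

The resulting statevector has amplitude sqrt(2)*exp(I*pi/6)/2 on |000>, -sqrt(2)*exp(5*I*pi/6)/2 on |010>, and 0 on every other basis state. Key observation: gates 5-12 undo each other exactly, leaving only the rest of the circuit to track.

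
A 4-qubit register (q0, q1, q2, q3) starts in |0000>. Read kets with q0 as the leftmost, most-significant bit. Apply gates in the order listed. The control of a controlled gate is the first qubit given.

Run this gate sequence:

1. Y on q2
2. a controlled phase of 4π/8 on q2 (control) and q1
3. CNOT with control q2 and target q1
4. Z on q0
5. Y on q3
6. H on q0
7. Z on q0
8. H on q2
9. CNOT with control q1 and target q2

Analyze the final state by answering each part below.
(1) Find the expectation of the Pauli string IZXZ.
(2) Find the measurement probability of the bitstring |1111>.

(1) The observable IZXZ averages to -1.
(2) A full measurement returns |1111> with probability 1/4.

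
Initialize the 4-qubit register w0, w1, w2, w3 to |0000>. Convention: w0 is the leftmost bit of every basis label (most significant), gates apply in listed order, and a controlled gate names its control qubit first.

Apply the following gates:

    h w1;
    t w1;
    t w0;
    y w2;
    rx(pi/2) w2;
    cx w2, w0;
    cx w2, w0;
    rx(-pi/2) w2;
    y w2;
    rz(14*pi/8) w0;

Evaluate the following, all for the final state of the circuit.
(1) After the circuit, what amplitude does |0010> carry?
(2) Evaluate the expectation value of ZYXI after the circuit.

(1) The amplitude on |0010> is 0. Key observation: steps 4-9 multiply out to the identity, so the circuit reduces to the remaining gates.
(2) The observable ZYXI averages to 0.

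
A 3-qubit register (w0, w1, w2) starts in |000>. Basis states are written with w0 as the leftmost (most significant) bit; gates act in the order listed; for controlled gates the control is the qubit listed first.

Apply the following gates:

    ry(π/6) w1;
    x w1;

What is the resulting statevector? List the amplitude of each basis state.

The final amplitudes are -sqrt(2)/4 + sqrt(6)/4 on |000>, sqrt(2)/4 + sqrt(6)/4 on |010>, and 0 on every other basis state.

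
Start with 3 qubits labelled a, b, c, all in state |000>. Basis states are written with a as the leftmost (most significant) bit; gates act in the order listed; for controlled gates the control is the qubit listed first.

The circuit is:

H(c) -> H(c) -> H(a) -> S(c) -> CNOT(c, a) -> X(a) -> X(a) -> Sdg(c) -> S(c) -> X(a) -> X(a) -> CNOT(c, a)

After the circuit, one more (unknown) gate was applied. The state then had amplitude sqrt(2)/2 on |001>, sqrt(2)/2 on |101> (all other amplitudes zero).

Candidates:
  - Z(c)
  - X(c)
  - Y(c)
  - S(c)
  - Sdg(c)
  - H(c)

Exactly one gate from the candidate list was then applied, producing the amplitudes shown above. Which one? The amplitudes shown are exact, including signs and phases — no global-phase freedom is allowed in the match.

The applied gate was X(c). Key observation: steps 5-12 multiply out to the identity, so the circuit reduces to the remaining gates.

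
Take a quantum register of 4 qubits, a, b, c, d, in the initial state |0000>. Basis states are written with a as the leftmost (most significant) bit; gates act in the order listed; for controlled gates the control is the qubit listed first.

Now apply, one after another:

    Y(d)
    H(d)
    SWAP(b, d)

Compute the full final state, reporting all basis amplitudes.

After the circuit, the state carries amplitude sqrt(2)*I/2 on |0000>, -sqrt(2)*I/2 on |0100>, and 0 on every other basis state.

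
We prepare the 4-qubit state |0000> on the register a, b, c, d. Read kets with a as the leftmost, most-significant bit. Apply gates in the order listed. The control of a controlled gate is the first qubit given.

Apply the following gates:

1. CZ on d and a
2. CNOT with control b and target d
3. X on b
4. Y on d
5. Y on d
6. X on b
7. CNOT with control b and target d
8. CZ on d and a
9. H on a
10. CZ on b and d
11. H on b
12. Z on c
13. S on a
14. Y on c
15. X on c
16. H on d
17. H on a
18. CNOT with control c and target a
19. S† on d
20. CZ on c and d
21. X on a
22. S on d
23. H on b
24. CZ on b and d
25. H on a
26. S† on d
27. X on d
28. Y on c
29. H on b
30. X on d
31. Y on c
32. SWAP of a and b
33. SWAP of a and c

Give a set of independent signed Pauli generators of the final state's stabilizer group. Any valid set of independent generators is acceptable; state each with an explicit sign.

The stabilizer group can be generated by -IYII, +IIXI, -IIIY, +ZIII, among other valid generating sets. Key observation: the block from step 1 through step 8 cancels to the identity and can be dropped.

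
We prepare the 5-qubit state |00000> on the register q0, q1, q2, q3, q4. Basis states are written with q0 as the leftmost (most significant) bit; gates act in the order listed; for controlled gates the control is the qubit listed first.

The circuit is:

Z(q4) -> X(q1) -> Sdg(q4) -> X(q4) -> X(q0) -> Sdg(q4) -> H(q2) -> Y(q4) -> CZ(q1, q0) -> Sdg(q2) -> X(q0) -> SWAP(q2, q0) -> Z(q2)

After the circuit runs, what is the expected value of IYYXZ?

The expectation value of IYYXZ is 0.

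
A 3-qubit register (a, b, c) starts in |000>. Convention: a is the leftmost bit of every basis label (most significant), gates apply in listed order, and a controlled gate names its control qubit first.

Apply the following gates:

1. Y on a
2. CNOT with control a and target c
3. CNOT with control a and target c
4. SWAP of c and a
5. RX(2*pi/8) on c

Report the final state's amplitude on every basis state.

The final amplitudes are sqrt(2 - sqrt(2))/2 on |000>, I*sqrt(sqrt(2) + 2)/2 on |001>, and 0 on every other basis state. Key observation: steps 2-3 multiply out to the identity, so the circuit reduces to the remaining gates.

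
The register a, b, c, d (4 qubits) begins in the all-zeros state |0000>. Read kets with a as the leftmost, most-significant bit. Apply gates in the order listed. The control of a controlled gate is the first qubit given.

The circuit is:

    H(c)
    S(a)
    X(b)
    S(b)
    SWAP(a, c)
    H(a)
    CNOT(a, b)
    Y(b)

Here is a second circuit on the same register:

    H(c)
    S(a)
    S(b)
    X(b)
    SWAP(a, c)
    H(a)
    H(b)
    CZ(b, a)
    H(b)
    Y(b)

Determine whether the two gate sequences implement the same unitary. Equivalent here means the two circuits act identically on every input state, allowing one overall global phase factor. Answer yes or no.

No — the two circuits implement different unitaries, even allowing a global phase.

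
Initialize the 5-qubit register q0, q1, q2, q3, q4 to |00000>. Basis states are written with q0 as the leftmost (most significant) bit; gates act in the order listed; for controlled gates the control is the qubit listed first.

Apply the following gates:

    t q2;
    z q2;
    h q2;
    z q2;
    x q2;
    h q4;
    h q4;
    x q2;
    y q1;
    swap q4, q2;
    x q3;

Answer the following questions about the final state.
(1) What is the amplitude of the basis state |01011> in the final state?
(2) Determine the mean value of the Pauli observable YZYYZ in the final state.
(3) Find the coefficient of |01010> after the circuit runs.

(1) The final state's coefficient on |01011> equals -sqrt(2)*I/2.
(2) In the final state, YZYYZ has expectation 0.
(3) The final state's coefficient on |01010> equals sqrt(2)*I/2.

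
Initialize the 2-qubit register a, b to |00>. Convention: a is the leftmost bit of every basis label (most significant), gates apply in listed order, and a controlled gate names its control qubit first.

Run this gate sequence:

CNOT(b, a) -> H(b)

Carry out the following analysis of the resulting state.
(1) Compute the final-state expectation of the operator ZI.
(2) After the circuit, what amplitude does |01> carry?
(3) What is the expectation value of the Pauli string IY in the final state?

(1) The expectation value of ZI is 1.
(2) The amplitude on |01> is sqrt(2)/2.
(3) The expectation value of IY is 0.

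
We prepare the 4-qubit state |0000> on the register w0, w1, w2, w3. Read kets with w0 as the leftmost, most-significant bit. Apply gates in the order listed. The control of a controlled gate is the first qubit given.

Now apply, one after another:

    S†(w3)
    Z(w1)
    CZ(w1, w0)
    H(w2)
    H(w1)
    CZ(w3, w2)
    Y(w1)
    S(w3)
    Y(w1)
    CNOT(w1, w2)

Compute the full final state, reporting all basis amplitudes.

After the circuit, the state carries amplitude 1/2 on |0000>, 1/2 on |0010>, 1/2 on |0100>, 1/2 on |0110>, and 0 on every other basis state.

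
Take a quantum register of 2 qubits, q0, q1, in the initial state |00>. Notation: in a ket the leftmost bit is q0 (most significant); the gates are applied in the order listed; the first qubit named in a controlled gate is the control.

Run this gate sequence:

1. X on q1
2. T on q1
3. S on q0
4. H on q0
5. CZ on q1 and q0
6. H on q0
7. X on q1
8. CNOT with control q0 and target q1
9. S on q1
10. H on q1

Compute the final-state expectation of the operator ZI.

The observable ZI averages to -1.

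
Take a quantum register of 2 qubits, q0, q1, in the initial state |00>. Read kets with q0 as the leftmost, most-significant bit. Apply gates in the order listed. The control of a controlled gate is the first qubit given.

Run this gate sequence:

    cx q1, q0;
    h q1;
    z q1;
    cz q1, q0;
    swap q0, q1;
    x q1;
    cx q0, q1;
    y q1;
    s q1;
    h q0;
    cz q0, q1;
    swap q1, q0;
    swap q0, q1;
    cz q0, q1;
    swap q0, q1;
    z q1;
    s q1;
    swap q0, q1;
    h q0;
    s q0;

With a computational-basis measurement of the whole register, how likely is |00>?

The probability of measuring |00> is 1/4.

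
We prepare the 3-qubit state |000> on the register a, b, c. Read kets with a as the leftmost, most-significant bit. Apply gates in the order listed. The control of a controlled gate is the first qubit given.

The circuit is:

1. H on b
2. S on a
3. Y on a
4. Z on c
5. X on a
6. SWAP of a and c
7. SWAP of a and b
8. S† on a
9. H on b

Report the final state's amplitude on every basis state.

The final amplitudes are I/2 on |000>, 0 on |001>, I/2 on |010>, 0 on |011>, 1/2 on |100>, 0 on |101>, 1/2 on |110>, 0 on |111>.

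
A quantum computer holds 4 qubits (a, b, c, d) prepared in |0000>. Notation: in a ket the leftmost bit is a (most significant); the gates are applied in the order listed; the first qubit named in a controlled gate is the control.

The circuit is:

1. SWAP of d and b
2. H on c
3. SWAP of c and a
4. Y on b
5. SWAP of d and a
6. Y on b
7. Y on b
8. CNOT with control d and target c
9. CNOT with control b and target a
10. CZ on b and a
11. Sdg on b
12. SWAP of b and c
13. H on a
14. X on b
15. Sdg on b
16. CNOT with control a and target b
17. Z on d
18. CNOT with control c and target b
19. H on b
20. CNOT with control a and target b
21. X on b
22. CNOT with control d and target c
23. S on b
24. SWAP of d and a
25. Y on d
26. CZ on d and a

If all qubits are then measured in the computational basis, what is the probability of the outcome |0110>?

The probability of measuring |0110> is 1/8.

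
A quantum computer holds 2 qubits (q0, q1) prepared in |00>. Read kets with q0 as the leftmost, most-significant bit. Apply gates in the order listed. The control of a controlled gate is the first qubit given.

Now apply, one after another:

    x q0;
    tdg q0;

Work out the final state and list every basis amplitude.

The resulting statevector has amplitude exp(-I*pi/4) on |10>, and 0 on every other basis state.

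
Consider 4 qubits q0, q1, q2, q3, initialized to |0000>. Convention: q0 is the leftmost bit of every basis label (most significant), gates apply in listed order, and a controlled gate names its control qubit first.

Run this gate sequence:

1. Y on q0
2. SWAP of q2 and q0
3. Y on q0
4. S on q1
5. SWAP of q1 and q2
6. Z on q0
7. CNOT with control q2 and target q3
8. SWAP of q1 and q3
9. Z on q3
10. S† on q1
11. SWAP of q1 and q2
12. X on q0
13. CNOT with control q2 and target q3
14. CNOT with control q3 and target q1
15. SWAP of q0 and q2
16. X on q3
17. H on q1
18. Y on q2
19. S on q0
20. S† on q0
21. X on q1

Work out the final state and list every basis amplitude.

The resulting statevector has amplitude sqrt(2)*I/2 on |0010>, -sqrt(2)*I/2 on |0110>, and 0 on every other basis state.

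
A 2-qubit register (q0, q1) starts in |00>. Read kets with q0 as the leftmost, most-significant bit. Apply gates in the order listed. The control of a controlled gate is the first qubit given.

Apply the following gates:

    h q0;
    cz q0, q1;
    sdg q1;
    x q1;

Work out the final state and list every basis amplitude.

The resulting statevector has amplitude 0 on |00>, sqrt(2)/2 on |01>, 0 on |10>, sqrt(2)/2 on |11>.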